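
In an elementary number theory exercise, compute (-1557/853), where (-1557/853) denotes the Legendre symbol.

Pull out -1: (-1557/853) = (-1/853)·(1557/853). Since 853 ≡ 1 (mod 4), (-1/853) = +1. Now have (1557/853).
Reduce the numerator: 1557 ≡ 704 (mod 853), so (1557/853) = (704/853).
Factor out 2: 704 = 2^6·11. Since 853 ≡ 5 (mod 8), (2/853) = -1, and (2/853)^6 = +1. Now have (11/853).
853 ≡ 1 (mod 4), so quadratic reciprocity gives (11/853) = (853/11). Reduce: 853 ≡ 6 (mod 11). Now have (6/11).
Factor out 2: 6 = 2·3. Since 11 ≡ 3 (mod 8), (2/11) = -1. Now have -(3/11).
Both 3 ≡ 3 and 11 ≡ 3 (mod 4), so reciprocity gives (3/11) = -(11/3). Reduce: 11 ≡ 2 (mod 3). Now have (2/3).
Factor out 2: 2 = 2. Since 3 ≡ 3 (mod 8), (2/3) = -1. Now have -(1/3).
(1/3) = 1. Collecting the sign factors: -1.

-1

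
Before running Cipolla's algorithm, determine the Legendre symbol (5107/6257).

6257 ≡ 1 (mod 4), so quadratic reciprocity gives (5107/6257) = (6257/5107). Reduce: 6257 ≡ 1150 (mod 5107). Now have (1150/5107).
Factor out 2: 1150 = 2·575. Since 5107 ≡ 3 (mod 8), (2/5107) = -1. Now have -(575/5107).
Both 575 ≡ 3 and 5107 ≡ 3 (mod 4), so reciprocity gives (575/5107) = -(5107/575). Reduce: 5107 ≡ 507 (mod 575). Now have (507/575).
Both 507 ≡ 3 and 575 ≡ 3 (mod 4), so reciprocity gives (507/575) = -(575/507). Reduce: 575 ≡ 68 (mod 507). Now have -(68/507).
Factor out 2: 68 = 2^2·17. Since 507 ≡ 3 (mod 8), (2/507) = -1, and (2/507)^2 = +1. Now have -(17/507).
17 ≡ 1 (mod 4), so quadratic reciprocity gives (17/507) = (507/17). Reduce: 507 ≡ 14 (mod 17). Now have -(14/17).
Factor out 2: 14 = 2·7. Since 17 ≡ 1 (mod 8), (2/17) = +1. Now have -(7/17).
17 ≡ 1 (mod 4), so quadratic reciprocity gives (7/17) = (17/7). Reduce: 17 ≡ 3 (mod 7). Now have -(3/7).
Both 3 ≡ 3 and 7 ≡ 3 (mod 4), so reciprocity gives (3/7) = -(7/3). Reduce: 7 ≡ 1 (mod 3). Now have (1/3).
(1/3) = 1. Collecting the sign factors: 1.

1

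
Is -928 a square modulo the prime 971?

Reduce the numerator: -928 ≡ 43 (mod 971), so (-928|971) = (43|971).
Both 43 ≡ 3 and 971 ≡ 3 (mod 4), so reciprocity gives (43|971) = -(971|43). Reduce: 971 ≡ 25 (mod 43). Now have -(25|43).
25 ≡ 1 (mod 4), so quadratic reciprocity gives (25|43) = (43|25). Reduce: 43 ≡ 18 (mod 25). Now have -(18|25).
Factor out 2: 18 = 2·9. Since 25 ≡ 1 (mod 8), (2|25) = +1. Now have -(9|25).
9 ≡ 1 (mod 4), so quadratic reciprocity gives (9|25) = (25|9). Reduce: 25 ≡ 7 (mod 9). Now have -(7|9).
9 ≡ 1 (mod 4), so quadratic reciprocity gives (7|9) = (9|7). Reduce: 9 ≡ 2 (mod 7). Now have -(2|7).
Factor out 2: 2 = 2. Since 7 ≡ 7 (mod 8), (2|7) = +1. Now have -(1|7).
(1|7) = 1. Collecting the sign factors: -1.
The Legendre symbol is -1, so x^2 ≡ -928 (mod 971) has no solution.

no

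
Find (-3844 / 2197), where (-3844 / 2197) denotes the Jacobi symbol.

1

(-3844 / 2197)
  = (3844 / 2197)    [2197 ≡ 1 mod 4 ⇒ (-1 / 2197) = +1]
  = (1647 / 2197)    [3844 ≡ 1647 mod 2197]
  = (2197 / 1647)    [QR: 2197 ≡ 1 mod 4, sign kept]
  = (550 / 1647)    [2197 ≡ 550 mod 1647]
  = (275 / 1647)    [1647 ≡ 7 mod 8 ⇒ (2 / 1647) = +1]
  = -(1647 / 275)    [QR: both ≡ 3 mod 4, sign flips]
  = -(272 / 275)    [1647 ≡ 272 mod 275]
  = -(17 / 275)    [275 ≡ 3 mod 8 ⇒ (2 / 275)^4 = +1]
  = -(275 / 17)    [QR: 17 ≡ 1 mod 4, sign kept]
  = -(3 / 17)    [275 ≡ 3 mod 17]
  = -(17 / 3)    [QR: 17 ≡ 1 mod 4, sign kept]
  = -(2 / 3)    [17 ≡ 2 mod 3]
  = (1 / 3)    [3 ≡ 3 mod 8 ⇒ (2 / 3) = -1]
  = 1    [(1 / 3) = 1]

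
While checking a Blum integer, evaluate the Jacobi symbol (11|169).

(11|169)
  = (169|11)    [QR: 169 ≡ 1 mod 4, sign kept]
  = (4|11)    [169 ≡ 4 mod 11]
  = (1|11)    [11 ≡ 3 mod 8 ⇒ (2|11)^2 = +1]
  = 1    [(1|11) = 1]

1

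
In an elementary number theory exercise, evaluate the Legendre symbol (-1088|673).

-1

(-1088|673)
  = (1088|673)    [673 ≡ 1 mod 4 ⇒ (-1|673) = +1]
  = (415|673)    [1088 ≡ 415 mod 673]
  = (673|415)    [QR: 673 ≡ 1 mod 4, sign kept]
  = (258|415)    [673 ≡ 258 mod 415]
  = (129|415)    [415 ≡ 7 mod 8 ⇒ (2|415) = +1]
  = (415|129)    [QR: 129 ≡ 1 mod 4, sign kept]
  = (28|129)    [415 ≡ 28 mod 129]
  = (7|129)    [129 ≡ 1 mod 8 ⇒ (2|129)^2 = +1]
  = (129|7)    [QR: 129 ≡ 1 mod 4, sign kept]
  = (3|7)    [129 ≡ 3 mod 7]
  = -(7|3)    [QR: both ≡ 3 mod 4, sign flips]
  = -(1|3)    [7 ≡ 1 mod 3]
  = -1    [(1|3) = 1]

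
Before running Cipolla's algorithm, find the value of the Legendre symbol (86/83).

1

Reduce the numerator: 86 ≡ 3 (mod 83), so (86/83) = (3/83).
Both 3 ≡ 3 and 83 ≡ 3 (mod 4), so reciprocity gives (3/83) = -(83/3). Reduce: 83 ≡ 2 (mod 3). Now have -(2/3).
Factor out 2: 2 = 2. Since 3 ≡ 3 (mod 8), (2/3) = -1. Now have (1/3).
(1/3) = 1. Collecting the sign factors: 1.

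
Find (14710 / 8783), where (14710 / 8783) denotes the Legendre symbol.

Reduce the numerator: 14710 ≡ 5927 (mod 8783), so (14710 / 8783) = (5927 / 8783).
Both 5927 ≡ 3 and 8783 ≡ 3 (mod 4), so reciprocity gives (5927 / 8783) = -(8783 / 5927). Reduce: 8783 ≡ 2856 (mod 5927). Now have -(2856 / 5927).
Factor out 2: 2856 = 2^3·357. Since 5927 ≡ 7 (mod 8), (2 / 5927) = +1, and (2 / 5927)^3 = +1. Now have -(357 / 5927).
357 ≡ 1 (mod 4), so quadratic reciprocity gives (357 / 5927) = (5927 / 357). Reduce: 5927 ≡ 215 (mod 357). Now have -(215 / 357).
357 ≡ 1 (mod 4), so quadratic reciprocity gives (215 / 357) = (357 / 215). Reduce: 357 ≡ 142 (mod 215). Now have -(142 / 215).
Factor out 2: 142 = 2·71. Since 215 ≡ 7 (mod 8), (2 / 215) = +1. Now have -(71 / 215).
Both 71 ≡ 3 and 215 ≡ 3 (mod 4), so reciprocity gives (71 / 215) = -(215 / 71). Reduce: 215 ≡ 2 (mod 71). Now have (2 / 71).
Factor out 2: 2 = 2. Since 71 ≡ 7 (mod 8), (2 / 71) = +1. Now have (1 / 71).
(1 / 71) = 1. Collecting the sign factors: 1.

1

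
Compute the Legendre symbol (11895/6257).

Reduce the numerator: 11895 ≡ 5638 (mod 6257), so (11895/6257) = (5638/6257).
Factor out 2: 5638 = 2·2819. Since 6257 ≡ 1 (mod 8), (2/6257) = +1. Now have (2819/6257).
6257 ≡ 1 (mod 4), so quadratic reciprocity gives (2819/6257) = (6257/2819). Reduce: 6257 ≡ 619 (mod 2819). Now have (619/2819).
Both 619 ≡ 3 and 2819 ≡ 3 (mod 4), so reciprocity gives (619/2819) = -(2819/619). Reduce: 2819 ≡ 343 (mod 619). Now have -(343/619).
Both 343 ≡ 3 and 619 ≡ 3 (mod 4), so reciprocity gives (343/619) = -(619/343). Reduce: 619 ≡ 276 (mod 343). Now have (276/343).
Factor out 2: 276 = 2^2·69. Since 343 ≡ 7 (mod 8), (2/343) = +1, and (2/343)^2 = +1. Now have (69/343).
69 ≡ 1 (mod 4), so quadratic reciprocity gives (69/343) = (343/69). Reduce: 343 ≡ 67 (mod 69). Now have (67/69).
69 ≡ 1 (mod 4), so quadratic reciprocity gives (67/69) = (69/67). Reduce: 69 ≡ 2 (mod 67). Now have (2/67).
Factor out 2: 2 = 2. Since 67 ≡ 3 (mod 8), (2/67) = -1. Now have -(1/67).
(1/67) = 1. Collecting the sign factors: -1.

-1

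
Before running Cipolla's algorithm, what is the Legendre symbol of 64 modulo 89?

Factor out 2: 64 = 2^6. Since 89 ≡ 1 (mod 8), (2/89) = +1, and (2/89)^6 = +1. Now have (1/89).
(1/89) = 1. Collecting the sign factors: 1.

1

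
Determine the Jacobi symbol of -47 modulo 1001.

1

Reduce the numerator: -47 ≡ 954 (mod 1001), so (-47|1001) = (954|1001).
Factor out 2: 954 = 2·477. Since 1001 ≡ 1 (mod 8), (2|1001) = +1. Now have (477|1001).
477 ≡ 1 (mod 4), so quadratic reciprocity gives (477|1001) = (1001|477). Reduce: 1001 ≡ 47 (mod 477). Now have (47|477).
477 ≡ 1 (mod 4), so quadratic reciprocity gives (47|477) = (477|47). Reduce: 477 ≡ 7 (mod 47). Now have (7|47).
Both 7 ≡ 3 and 47 ≡ 3 (mod 4), so reciprocity gives (7|47) = -(47|7). Reduce: 47 ≡ 5 (mod 7). Now have -(5|7).
5 ≡ 1 (mod 4), so quadratic reciprocity gives (5|7) = (7|5). Reduce: 7 ≡ 2 (mod 5). Now have -(2|5).
Factor out 2: 2 = 2. Since 5 ≡ 5 (mod 8), (2|5) = -1. Now have (1|5).
(1|5) = 1. Collecting the sign factors: 1.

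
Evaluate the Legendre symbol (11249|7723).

Reduce the numerator: 11249 ≡ 3526 (mod 7723), so (11249|7723) = (3526|7723).
Factor out 2: 3526 = 2·1763. Since 7723 ≡ 3 (mod 8), (2|7723) = -1. Now have -(1763|7723).
Both 1763 ≡ 3 and 7723 ≡ 3 (mod 4), so reciprocity gives (1763|7723) = -(7723|1763). Reduce: 7723 ≡ 671 (mod 1763). Now have (671|1763).
Both 671 ≡ 3 and 1763 ≡ 3 (mod 4), so reciprocity gives (671|1763) = -(1763|671). Reduce: 1763 ≡ 421 (mod 671). Now have -(421|671).
421 ≡ 1 (mod 4), so quadratic reciprocity gives (421|671) = (671|421). Reduce: 671 ≡ 250 (mod 421). Now have -(250|421).
Factor out 2: 250 = 2·125. Since 421 ≡ 5 (mod 8), (2|421) = -1. Now have (125|421).
125 ≡ 1 (mod 4), so quadratic reciprocity gives (125|421) = (421|125). Reduce: 421 ≡ 46 (mod 125). Now have (46|125).
Factor out 2: 46 = 2·23. Since 125 ≡ 5 (mod 8), (2|125) = -1. Now have -(23|125).
125 ≡ 1 (mod 4), so quadratic reciprocity gives (23|125) = (125|23). Reduce: 125 ≡ 10 (mod 23). Now have -(10|23).
Factor out 2: 10 = 2·5. Since 23 ≡ 7 (mod 8), (2|23) = +1. Now have -(5|23).
5 ≡ 1 (mod 4), so quadratic reciprocity gives (5|23) = (23|5). Reduce: 23 ≡ 3 (mod 5). Now have -(3|5).
5 ≡ 1 (mod 4), so quadratic reciprocity gives (3|5) = (5|3). Reduce: 5 ≡ 2 (mod 3). Now have -(2|3).
Factor out 2: 2 = 2. Since 3 ≡ 3 (mod 8), (2|3) = -1. Now have (1|3).
(1|3) = 1. Collecting the sign factors: 1.

1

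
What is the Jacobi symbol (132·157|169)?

1

By multiplicativity, (132·157|169) = (132|169)·(157|169).
First factor (132|169):
Factor out 2: 132 = 2^2·33. Since 169 ≡ 1 (mod 8), (2|169) = +1, and (2|169)^2 = +1. Now have (33|169).
33 ≡ 1 (mod 4), so quadratic reciprocity gives (33|169) = (169|33). Reduce: 169 ≡ 4 (mod 33). Now have (4|33).
Factor out 2: 4 = 2^2. Since 33 ≡ 1 (mod 8), (2|33) = +1, and (2|33)^2 = +1. Now have (1|33).
(1|33) = 1. Collecting the sign factors: 1.
Second factor (157|169):
157 ≡ 1 (mod 4), so quadratic reciprocity gives (157|169) = (169|157). Reduce: 169 ≡ 12 (mod 157). Now have (12|157).
Factor out 2: 12 = 2^2·3. Since 157 ≡ 5 (mod 8), (2|157) = -1, and (2|157)^2 = +1. Now have (3|157).
157 ≡ 1 (mod 4), so quadratic reciprocity gives (3|157) = (157|3). Reduce: 157 ≡ 1 (mod 3). Now have (1|3).
(1|3) = 1. Collecting the sign factors: 1.
Product: (1)·(1) = 1.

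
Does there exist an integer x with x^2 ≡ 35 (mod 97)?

97 ≡ 1 (mod 4), so quadratic reciprocity gives (35/97) = (97/35). Reduce: 97 ≡ 27 (mod 35). Now have (27/35).
Both 27 ≡ 3 and 35 ≡ 3 (mod 4), so reciprocity gives (27/35) = -(35/27). Reduce: 35 ≡ 8 (mod 27). Now have -(8/27).
Factor out 2: 8 = 2^3. Since 27 ≡ 3 (mod 8), (2/27) = -1, and (2/27)^3 = -1. Now have (1/27).
(1/27) = 1. Collecting the sign factors: 1.
The Legendre symbol is 1, so x^2 ≡ 35 (mod 97) has solution.

yes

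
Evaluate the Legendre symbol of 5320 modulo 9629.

1

(5320/9629)
  = -(665/9629)    [9629 ≡ 5 mod 8 ⇒ (2/9629)^3 = -1]
  = -(9629/665)    [QR: 665 ≡ 1 mod 4, sign kept]
  = -(319/665)    [9629 ≡ 319 mod 665]
  = -(665/319)    [QR: 665 ≡ 1 mod 4, sign kept]
  = -(27/319)    [665 ≡ 27 mod 319]
  = (319/27)    [QR: both ≡ 3 mod 4, sign flips]
  = (22/27)    [319 ≡ 22 mod 27]
  = -(11/27)    [27 ≡ 3 mod 8 ⇒ (2/27) = -1]
  = (27/11)    [QR: both ≡ 3 mod 4, sign flips]
  = (5/11)    [27 ≡ 5 mod 11]
  = (11/5)    [QR: 5 ≡ 1 mod 4, sign kept]
  = (1/5)    [11 ≡ 1 mod 5]
  = 1    [(1/5) = 1]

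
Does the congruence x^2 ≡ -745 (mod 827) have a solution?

(-745|827)
  = -(745|827)    [827 ≡ 3 mod 4 ⇒ (-1|827) = -1]
  = -(827|745)    [QR: 745 ≡ 1 mod 4, sign kept]
  = -(82|745)    [827 ≡ 82 mod 745]
  = -(41|745)    [745 ≡ 1 mod 8 ⇒ (2|745) = +1]
  = -(745|41)    [QR: 41 ≡ 1 mod 4, sign kept]
  = -(7|41)    [745 ≡ 7 mod 41]
  = -(41|7)    [QR: 41 ≡ 1 mod 4, sign kept]
  = -(6|7)    [41 ≡ 6 mod 7]
  = -(3|7)    [7 ≡ 7 mod 8 ⇒ (2|7) = +1]
  = (7|3)    [QR: both ≡ 3 mod 4, sign flips]
  = (1|3)    [7 ≡ 1 mod 3]
  = 1    [(1|3) = 1]
(-745|827) = 1, and 827 is prime, so -745 is a quadratic residue mod 827.

yes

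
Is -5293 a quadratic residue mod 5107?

(-5293|5107)
  = -(5293|5107)    [5107 ≡ 3 mod 4 ⇒ (-1|5107) = -1]
  = -(186|5107)    [5293 ≡ 186 mod 5107]
  = (93|5107)    [5107 ≡ 3 mod 8 ⇒ (2|5107) = -1]
  = (5107|93)    [QR: 93 ≡ 1 mod 4, sign kept]
  = (85|93)    [5107 ≡ 85 mod 93]
  = (93|85)    [QR: 85 ≡ 1 mod 4, sign kept]
  = (8|85)    [93 ≡ 8 mod 85]
  = -(1|85)    [85 ≡ 5 mod 8 ⇒ (2|85)^3 = -1]
  = -1    [(1|85) = 1]
The Legendre symbol is -1, so x^2 ≡ -5293 (mod 5107) has no solution.

no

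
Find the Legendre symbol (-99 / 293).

(-99 / 293)
  = (194 / 293)    [-99 ≡ 194 mod 293]
  = -(97 / 293)    [293 ≡ 5 mod 8 ⇒ (2 / 293) = -1]
  = -(293 / 97)    [QR: 97 ≡ 1 mod 4, sign kept]
  = -(2 / 97)    [293 ≡ 2 mod 97]
  = -(1 / 97)    [97 ≡ 1 mod 8 ⇒ (2 / 97) = +1]
  = -1    [(1 / 97) = 1]

-1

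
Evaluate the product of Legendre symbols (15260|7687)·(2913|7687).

By multiplicativity, (15260·2913|7687) = (15260|7687)·(2913|7687).
First factor (15260|7687):
(15260|7687)
  = (7573|7687)    [15260 ≡ 7573 mod 7687]
  = (7687|7573)    [QR: 7573 ≡ 1 mod 4, sign kept]
  = (114|7573)    [7687 ≡ 114 mod 7573]
  = -(57|7573)    [7573 ≡ 5 mod 8 ⇒ (2|7573) = -1]
  = -(7573|57)    [QR: 57 ≡ 1 mod 4, sign kept]
  = -(49|57)    [7573 ≡ 49 mod 57]
  = -(57|49)    [QR: 49 ≡ 1 mod 4, sign kept]
  = -(8|49)    [57 ≡ 8 mod 49]
  = -(1|49)    [49 ≡ 1 mod 8 ⇒ (2|49)^3 = +1]
  = -1    [(1|49) = 1]
Second factor (2913|7687):
(2913|7687)
  = (7687|2913)    [QR: 2913 ≡ 1 mod 4, sign kept]
  = (1861|2913)    [7687 ≡ 1861 mod 2913]
  = (2913|1861)    [QR: 1861 ≡ 1 mod 4, sign kept]
  = (1052|1861)    [2913 ≡ 1052 mod 1861]
  = (263|1861)    [1861 ≡ 5 mod 8 ⇒ (2|1861)^2 = +1]
  = (1861|263)    [QR: 1861 ≡ 1 mod 4, sign kept]
  = (20|263)    [1861 ≡ 20 mod 263]
  = (5|263)    [263 ≡ 7 mod 8 ⇒ (2|263)^2 = +1]
  = (263|5)    [QR: 5 ≡ 1 mod 4, sign kept]
  = (3|5)    [263 ≡ 3 mod 5]
  = (5|3)    [QR: 5 ≡ 1 mod 4, sign kept]
  = (2|3)    [5 ≡ 2 mod 3]
  = -(1|3)    [3 ≡ 3 mod 8 ⇒ (2|3) = -1]
  = -1    [(1|3) = 1]
Product: (-1)·(-1) = 1.

1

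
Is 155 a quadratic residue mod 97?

(155/97)
  = (58/97)    [155 ≡ 58 mod 97]
  = (29/97)    [97 ≡ 1 mod 8 ⇒ (2/97) = +1]
  = (97/29)    [QR: 29 ≡ 1 mod 4, sign kept]
  = (10/29)    [97 ≡ 10 mod 29]
  = -(5/29)    [29 ≡ 5 mod 8 ⇒ (2/29) = -1]
  = -(29/5)    [QR: 5 ≡ 1 mod 4, sign kept]
  = -(4/5)    [29 ≡ 4 mod 5]
  = -(1/5)    [5 ≡ 5 mod 8 ⇒ (2/5)^2 = +1]
  = -1    [(1/5) = 1]
(155/97) = -1, and 97 is prime, so 155 is not a quadratic residue mod 97.

no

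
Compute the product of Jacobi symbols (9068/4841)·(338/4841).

By multiplicativity, (9068·338/4841) = (9068/4841)·(338/4841).
First factor (9068/4841):
(9068/4841)
  = (4227/4841)    [9068 ≡ 4227 mod 4841]
  = (4841/4227)    [QR: 4841 ≡ 1 mod 4, sign kept]
  = (614/4227)    [4841 ≡ 614 mod 4227]
  = -(307/4227)    [4227 ≡ 3 mod 8 ⇒ (2/4227) = -1]
  = (4227/307)    [QR: both ≡ 3 mod 4, sign flips]
  = (236/307)    [4227 ≡ 236 mod 307]
  = (59/307)    [307 ≡ 3 mod 8 ⇒ (2/307)^2 = +1]
  = -(307/59)    [QR: both ≡ 3 mod 4, sign flips]
  = -(12/59)    [307 ≡ 12 mod 59]
  = -(3/59)    [59 ≡ 3 mod 8 ⇒ (2/59)^2 = +1]
  = (59/3)    [QR: both ≡ 3 mod 4, sign flips]
  = (2/3)    [59 ≡ 2 mod 3]
  = -(1/3)    [3 ≡ 3 mod 8 ⇒ (2/3) = -1]
  = -1    [(1/3) = 1]
Second factor (338/4841):
(338/4841)
  = (169/4841)    [4841 ≡ 1 mod 8 ⇒ (2/4841) = +1]
  = (4841/169)    [QR: 169 ≡ 1 mod 4, sign kept]
  = (109/169)    [4841 ≡ 109 mod 169]
  = (169/109)    [QR: 109 ≡ 1 mod 4, sign kept]
  = (60/109)    [169 ≡ 60 mod 109]
  = (15/109)    [109 ≡ 5 mod 8 ⇒ (2/109)^2 = +1]
  = (109/15)    [QR: 109 ≡ 1 mod 4, sign kept]
  = (4/15)    [109 ≡ 4 mod 15]
  = (1/15)    [15 ≡ 7 mod 8 ⇒ (2/15)^2 = +1]
  = 1    [(1/15) = 1]
Product: (-1)·(1) = -1.

-1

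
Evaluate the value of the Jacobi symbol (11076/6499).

(11076/6499)
  = (4577/6499)    [11076 ≡ 4577 mod 6499]
  = (6499/4577)    [QR: 4577 ≡ 1 mod 4, sign kept]
  = (1922/4577)    [6499 ≡ 1922 mod 4577]
  = (961/4577)    [4577 ≡ 1 mod 8 ⇒ (2/4577) = +1]
  = (4577/961)    [QR: 961 ≡ 1 mod 4, sign kept]
  = (733/961)    [4577 ≡ 733 mod 961]
  = (961/733)    [QR: 733 ≡ 1 mod 4, sign kept]
  = (228/733)    [961 ≡ 228 mod 733]
  = (57/733)    [733 ≡ 5 mod 8 ⇒ (2/733)^2 = +1]
  = (733/57)    [QR: 57 ≡ 1 mod 4, sign kept]
  = (49/57)    [733 ≡ 49 mod 57]
  = (57/49)    [QR: 49 ≡ 1 mod 4, sign kept]
  = (8/49)    [57 ≡ 8 mod 49]
  = (1/49)    [49 ≡ 1 mod 8 ⇒ (2/49)^3 = +1]
  = 1    [(1/49) = 1]

1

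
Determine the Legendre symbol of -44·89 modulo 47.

1

By multiplicativity, (-44·89 / 47) = (-44 / 47)·(89 / 47).
First factor (-44 / 47):
(-44 / 47)
  = (3 / 47)    [-44 ≡ 3 mod 47]
  = -(47 / 3)    [QR: both ≡ 3 mod 4, sign flips]
  = -(2 / 3)    [47 ≡ 2 mod 3]
  = (1 / 3)    [3 ≡ 3 mod 8 ⇒ (2 / 3) = -1]
  = 1    [(1 / 3) = 1]
Second factor (89 / 47):
(89 / 47)
  = (42 / 47)    [89 ≡ 42 mod 47]
  = (21 / 47)    [47 ≡ 7 mod 8 ⇒ (2 / 47) = +1]
  = (47 / 21)    [QR: 21 ≡ 1 mod 4, sign kept]
  = (5 / 21)    [47 ≡ 5 mod 21]
  = (21 / 5)    [QR: 5 ≡ 1 mod 4, sign kept]
  = (1 / 5)    [21 ≡ 1 mod 5]
  = 1    [(1 / 5) = 1]
Product: (1)·(1) = 1.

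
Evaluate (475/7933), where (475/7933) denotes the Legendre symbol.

7933 ≡ 1 (mod 4), so quadratic reciprocity gives (475/7933) = (7933/475). Reduce: 7933 ≡ 333 (mod 475). Now have (333/475).
333 ≡ 1 (mod 4), so quadratic reciprocity gives (333/475) = (475/333). Reduce: 475 ≡ 142 (mod 333). Now have (142/333).
Factor out 2: 142 = 2·71. Since 333 ≡ 5 (mod 8), (2/333) = -1. Now have -(71/333).
333 ≡ 1 (mod 4), so quadratic reciprocity gives (71/333) = (333/71). Reduce: 333 ≡ 49 (mod 71). Now have -(49/71).
49 ≡ 1 (mod 4), so quadratic reciprocity gives (49/71) = (71/49). Reduce: 71 ≡ 22 (mod 49). Now have -(22/49).
Factor out 2: 22 = 2·11. Since 49 ≡ 1 (mod 8), (2/49) = +1. Now have -(11/49).
49 ≡ 1 (mod 4), so quadratic reciprocity gives (11/49) = (49/11). Reduce: 49 ≡ 5 (mod 11). Now have -(5/11).
5 ≡ 1 (mod 4), so quadratic reciprocity gives (5/11) = (11/5). Reduce: 11 ≡ 1 (mod 5). Now have -(1/5).
(1/5) = 1. Collecting the sign factors: -1.

-1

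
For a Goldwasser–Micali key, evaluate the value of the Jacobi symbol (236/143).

-1

(236/143)
  = (93/143)    [236 ≡ 93 mod 143]
  = (143/93)    [QR: 93 ≡ 1 mod 4, sign kept]
  = (50/93)    [143 ≡ 50 mod 93]
  = -(25/93)    [93 ≡ 5 mod 8 ⇒ (2/93) = -1]
  = -(93/25)    [QR: 25 ≡ 1 mod 4, sign kept]
  = -(18/25)    [93 ≡ 18 mod 25]
  = -(9/25)    [25 ≡ 1 mod 8 ⇒ (2/25) = +1]
  = -(25/9)    [QR: 9 ≡ 1 mod 4, sign kept]
  = -(7/9)    [25 ≡ 7 mod 9]
  = -(9/7)    [QR: 9 ≡ 1 mod 4, sign kept]
  = -(2/7)    [9 ≡ 2 mod 7]
  = -(1/7)    [7 ≡ 7 mod 8 ⇒ (2/7) = +1]
  = -1    [(1/7) = 1]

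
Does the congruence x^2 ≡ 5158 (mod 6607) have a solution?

yes

Factor out 2: 5158 = 2·2579. Since 6607 ≡ 7 (mod 8), (2|6607) = +1. Now have (2579|6607).
Both 2579 ≡ 3 and 6607 ≡ 3 (mod 4), so reciprocity gives (2579|6607) = -(6607|2579). Reduce: 6607 ≡ 1449 (mod 2579). Now have -(1449|2579).
1449 ≡ 1 (mod 4), so quadratic reciprocity gives (1449|2579) = (2579|1449). Reduce: 2579 ≡ 1130 (mod 1449). Now have -(1130|1449).
Factor out 2: 1130 = 2·565. Since 1449 ≡ 1 (mod 8), (2|1449) = +1. Now have -(565|1449).
565 ≡ 1 (mod 4), so quadratic reciprocity gives (565|1449) = (1449|565). Reduce: 1449 ≡ 319 (mod 565). Now have -(319|565).
565 ≡ 1 (mod 4), so quadratic reciprocity gives (319|565) = (565|319). Reduce: 565 ≡ 246 (mod 319). Now have -(246|319).
Factor out 2: 246 = 2·123. Since 319 ≡ 7 (mod 8), (2|319) = +1. Now have -(123|319).
Both 123 ≡ 3 and 319 ≡ 3 (mod 4), so reciprocity gives (123|319) = -(319|123). Reduce: 319 ≡ 73 (mod 123). Now have (73|123).
73 ≡ 1 (mod 4), so quadratic reciprocity gives (73|123) = (123|73). Reduce: 123 ≡ 50 (mod 73). Now have (50|73).
Factor out 2: 50 = 2·25. Since 73 ≡ 1 (mod 8), (2|73) = +1. Now have (25|73).
25 ≡ 1 (mod 4), so quadratic reciprocity gives (25|73) = (73|25). Reduce: 73 ≡ 23 (mod 25). Now have (23|25).
25 ≡ 1 (mod 4), so quadratic reciprocity gives (23|25) = (25|23). Reduce: 25 ≡ 2 (mod 23). Now have (2|23).
Factor out 2: 2 = 2. Since 23 ≡ 7 (mod 8), (2|23) = +1. Now have (1|23).
(1|23) = 1. Collecting the sign factors: 1.
(5158|6607) = 1, and 6607 is prime, so 5158 is a quadratic residue mod 6607.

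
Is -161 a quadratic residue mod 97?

yes

Reduce the numerator: -161 ≡ 33 (mod 97), so (-161/97) = (33/97).
33 ≡ 1 (mod 4), so quadratic reciprocity gives (33/97) = (97/33). Reduce: 97 ≡ 31 (mod 33). Now have (31/33).
33 ≡ 1 (mod 4), so quadratic reciprocity gives (31/33) = (33/31). Reduce: 33 ≡ 2 (mod 31). Now have (2/31).
Factor out 2: 2 = 2. Since 31 ≡ 7 (mod 8), (2/31) = +1. Now have (1/31).
(1/31) = 1. Collecting the sign factors: 1.
(-161/97) = 1, and 97 is prime, so -161 is a quadratic residue mod 97.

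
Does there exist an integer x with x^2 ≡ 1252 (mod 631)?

no

Reduce the numerator: 1252 ≡ 621 (mod 631), so (1252/631) = (621/631).
621 ≡ 1 (mod 4), so quadratic reciprocity gives (621/631) = (631/621). Reduce: 631 ≡ 10 (mod 621). Now have (10/621).
Factor out 2: 10 = 2·5. Since 621 ≡ 5 (mod 8), (2/621) = -1. Now have -(5/621).
5 ≡ 1 (mod 4), so quadratic reciprocity gives (5/621) = (621/5). Reduce: 621 ≡ 1 (mod 5). Now have -(1/5).
(1/5) = 1. Collecting the sign factors: -1.
(1252/631) = -1, and 631 is prime, so 1252 is not a quadratic residue mod 631.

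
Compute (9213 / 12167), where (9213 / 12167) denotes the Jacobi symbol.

1

9213 ≡ 1 (mod 4), so quadratic reciprocity gives (9213 / 12167) = (12167 / 9213). Reduce: 12167 ≡ 2954 (mod 9213). Now have (2954 / 9213).
Factor out 2: 2954 = 2·1477. Since 9213 ≡ 5 (mod 8), (2 / 9213) = -1. Now have -(1477 / 9213).
1477 ≡ 1 (mod 4), so quadratic reciprocity gives (1477 / 9213) = (9213 / 1477). Reduce: 9213 ≡ 351 (mod 1477). Now have -(351 / 1477).
1477 ≡ 1 (mod 4), so quadratic reciprocity gives (351 / 1477) = (1477 / 351). Reduce: 1477 ≡ 73 (mod 351). Now have -(73 / 351).
73 ≡ 1 (mod 4), so quadratic reciprocity gives (73 / 351) = (351 / 73). Reduce: 351 ≡ 59 (mod 73). Now have -(59 / 73).
73 ≡ 1 (mod 4), so quadratic reciprocity gives (59 / 73) = (73 / 59). Reduce: 73 ≡ 14 (mod 59). Now have -(14 / 59).
Factor out 2: 14 = 2·7. Since 59 ≡ 3 (mod 8), (2 / 59) = -1. Now have (7 / 59).
Both 7 ≡ 3 and 59 ≡ 3 (mod 4), so reciprocity gives (7 / 59) = -(59 / 7). Reduce: 59 ≡ 3 (mod 7). Now have -(3 / 7).
Both 3 ≡ 3 and 7 ≡ 3 (mod 4), so reciprocity gives (3 / 7) = -(7 / 3). Reduce: 7 ≡ 1 (mod 3). Now have (1 / 3).
(1 / 3) = 1. Collecting the sign factors: 1.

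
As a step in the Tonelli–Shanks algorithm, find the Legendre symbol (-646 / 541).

Reduce the numerator: -646 ≡ 436 (mod 541), so (-646 / 541) = (436 / 541).
Factor out 2: 436 = 2^2·109. Since 541 ≡ 5 (mod 8), (2 / 541) = -1, and (2 / 541)^2 = +1. Now have (109 / 541).
109 ≡ 1 (mod 4), so quadratic reciprocity gives (109 / 541) = (541 / 109). Reduce: 541 ≡ 105 (mod 109). Now have (105 / 109).
105 ≡ 1 (mod 4), so quadratic reciprocity gives (105 / 109) = (109 / 105). Reduce: 109 ≡ 4 (mod 105). Now have (4 / 105).
Factor out 2: 4 = 2^2. Since 105 ≡ 1 (mod 8), (2 / 105) = +1, and (2 / 105)^2 = +1. Now have (1 / 105).
(1 / 105) = 1. Collecting the sign factors: 1.

1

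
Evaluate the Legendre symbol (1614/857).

1

(1614/857)
  = (757/857)    [1614 ≡ 757 mod 857]
  = (857/757)    [QR: 757 ≡ 1 mod 4, sign kept]
  = (100/757)    [857 ≡ 100 mod 757]
  = (25/757)    [757 ≡ 5 mod 8 ⇒ (2/757)^2 = +1]
  = (757/25)    [QR: 25 ≡ 1 mod 4, sign kept]
  = (7/25)    [757 ≡ 7 mod 25]
  = (25/7)    [QR: 25 ≡ 1 mod 4, sign kept]
  = (4/7)    [25 ≡ 4 mod 7]
  = (1/7)    [7 ≡ 7 mod 8 ⇒ (2/7)^2 = +1]
  = 1    [(1/7) = 1]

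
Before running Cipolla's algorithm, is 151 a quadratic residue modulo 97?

Reduce the numerator: 151 ≡ 54 (mod 97), so (151|97) = (54|97).
Factor out 2: 54 = 2·27. Since 97 ≡ 1 (mod 8), (2|97) = +1. Now have (27|97).
97 ≡ 1 (mod 4), so quadratic reciprocity gives (27|97) = (97|27). Reduce: 97 ≡ 16 (mod 27). Now have (16|27).
Factor out 2: 16 = 2^4. Since 27 ≡ 3 (mod 8), (2|27) = -1, and (2|27)^4 = +1. Now have (1|27).
(1|27) = 1. Collecting the sign factors: 1.
(151|97) = 1, and 97 is prime, so 151 is a quadratic residue mod 97.

yes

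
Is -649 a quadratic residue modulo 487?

(-649/487)
  = (325/487)    [-649 ≡ 325 mod 487]
  = (487/325)    [QR: 325 ≡ 1 mod 4, sign kept]
  = (162/325)    [487 ≡ 162 mod 325]
  = -(81/325)    [325 ≡ 5 mod 8 ⇒ (2/325) = -1]
  = -(325/81)    [QR: 81 ≡ 1 mod 4, sign kept]
  = -(1/81)    [325 ≡ 1 mod 81]
  = -1    [(1/81) = 1]
The Legendre symbol is -1, so x^2 ≡ -649 (mod 487) has no solution.

no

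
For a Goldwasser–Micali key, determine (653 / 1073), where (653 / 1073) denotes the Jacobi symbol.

1

(653 / 1073)
  = (1073 / 653)    [QR: 653 ≡ 1 mod 4, sign kept]
  = (420 / 653)    [1073 ≡ 420 mod 653]
  = (105 / 653)    [653 ≡ 5 mod 8 ⇒ (2 / 653)^2 = +1]
  = (653 / 105)    [QR: 105 ≡ 1 mod 4, sign kept]
  = (23 / 105)    [653 ≡ 23 mod 105]
  = (105 / 23)    [QR: 105 ≡ 1 mod 4, sign kept]
  = (13 / 23)    [105 ≡ 13 mod 23]
  = (23 / 13)    [QR: 13 ≡ 1 mod 4, sign kept]
  = (10 / 13)    [23 ≡ 10 mod 13]
  = -(5 / 13)    [13 ≡ 5 mod 8 ⇒ (2 / 13) = -1]
  = -(13 / 5)    [QR: 5 ≡ 1 mod 4, sign kept]
  = -(3 / 5)    [13 ≡ 3 mod 5]
  = -(5 / 3)    [QR: 5 ≡ 1 mod 4, sign kept]
  = -(2 / 3)    [5 ≡ 2 mod 3]
  = (1 / 3)    [3 ≡ 3 mod 8 ⇒ (2 / 3) = -1]
  = 1    [(1 / 3) = 1]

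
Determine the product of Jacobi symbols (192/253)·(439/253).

-1

By multiplicativity, (192·439/253) = (192/253)·(439/253).
First factor (192/253):
(192/253)
  = (3/253)    [253 ≡ 5 mod 8 ⇒ (2/253)^6 = +1]
  = (253/3)    [QR: 253 ≡ 1 mod 4, sign kept]
  = (1/3)    [253 ≡ 1 mod 3]
  = 1    [(1/3) = 1]
Second factor (439/253):
(439/253)
  = (186/253)    [439 ≡ 186 mod 253]
  = -(93/253)    [253 ≡ 5 mod 8 ⇒ (2/253) = -1]
  = -(253/93)    [QR: 93 ≡ 1 mod 4, sign kept]
  = -(67/93)    [253 ≡ 67 mod 93]
  = -(93/67)    [QR: 93 ≡ 1 mod 4, sign kept]
  = -(26/67)    [93 ≡ 26 mod 67]
  = (13/67)    [67 ≡ 3 mod 8 ⇒ (2/67) = -1]
  = (67/13)    [QR: 13 ≡ 1 mod 4, sign kept]
  = (2/13)    [67 ≡ 2 mod 13]
  = -(1/13)    [13 ≡ 5 mod 8 ⇒ (2/13) = -1]
  = -1    [(1/13) = 1]
Product: (1)·(-1) = -1.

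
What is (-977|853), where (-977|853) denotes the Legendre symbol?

1

(-977|853)
  = (977|853)    [853 ≡ 1 mod 4 ⇒ (-1|853) = +1]
  = (124|853)    [977 ≡ 124 mod 853]
  = (31|853)    [853 ≡ 5 mod 8 ⇒ (2|853)^2 = +1]
  = (853|31)    [QR: 853 ≡ 1 mod 4, sign kept]
  = (16|31)    [853 ≡ 16 mod 31]
  = (1|31)    [31 ≡ 7 mod 8 ⇒ (2|31)^4 = +1]
  = 1    [(1|31) = 1]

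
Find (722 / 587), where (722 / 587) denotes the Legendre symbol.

-1

(722 / 587)
  = (135 / 587)    [722 ≡ 135 mod 587]
  = -(587 / 135)    [QR: both ≡ 3 mod 4, sign flips]
  = -(47 / 135)    [587 ≡ 47 mod 135]
  = (135 / 47)    [QR: both ≡ 3 mod 4, sign flips]
  = (41 / 47)    [135 ≡ 41 mod 47]
  = (47 / 41)    [QR: 41 ≡ 1 mod 4, sign kept]
  = (6 / 41)    [47 ≡ 6 mod 41]
  = (3 / 41)    [41 ≡ 1 mod 8 ⇒ (2 / 41) = +1]
  = (41 / 3)    [QR: 41 ≡ 1 mod 4, sign kept]
  = (2 / 3)    [41 ≡ 2 mod 3]
  = -(1 / 3)    [3 ≡ 3 mod 8 ⇒ (2 / 3) = -1]
  = -1    [(1 / 3) = 1]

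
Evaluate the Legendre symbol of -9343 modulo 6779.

1

Reduce the numerator: -9343 ≡ 4215 (mod 6779), so (-9343/6779) = (4215/6779).
Both 4215 ≡ 3 and 6779 ≡ 3 (mod 4), so reciprocity gives (4215/6779) = -(6779/4215). Reduce: 6779 ≡ 2564 (mod 4215). Now have -(2564/4215).
Factor out 2: 2564 = 2^2·641. Since 4215 ≡ 7 (mod 8), (2/4215) = +1, and (2/4215)^2 = +1. Now have -(641/4215).
641 ≡ 1 (mod 4), so quadratic reciprocity gives (641/4215) = (4215/641). Reduce: 4215 ≡ 369 (mod 641). Now have -(369/641).
369 ≡ 1 (mod 4), so quadratic reciprocity gives (369/641) = (641/369). Reduce: 641 ≡ 272 (mod 369). Now have -(272/369).
Factor out 2: 272 = 2^4·17. Since 369 ≡ 1 (mod 8), (2/369) = +1, and (2/369)^4 = +1. Now have -(17/369).
17 ≡ 1 (mod 4), so quadratic reciprocity gives (17/369) = (369/17). Reduce: 369 ≡ 12 (mod 17). Now have -(12/17).
Factor out 2: 12 = 2^2·3. Since 17 ≡ 1 (mod 8), (2/17) = +1, and (2/17)^2 = +1. Now have -(3/17).
17 ≡ 1 (mod 4), so quadratic reciprocity gives (3/17) = (17/3). Reduce: 17 ≡ 2 (mod 3). Now have -(2/3).
Factor out 2: 2 = 2. Since 3 ≡ 3 (mod 8), (2/3) = -1. Now have (1/3).
(1/3) = 1. Collecting the sign factors: 1.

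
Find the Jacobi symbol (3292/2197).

(3292/2197)
  = (1095/2197)    [3292 ≡ 1095 mod 2197]
  = (2197/1095)    [QR: 2197 ≡ 1 mod 4, sign kept]
  = (7/1095)    [2197 ≡ 7 mod 1095]
  = -(1095/7)    [QR: both ≡ 3 mod 4, sign flips]
  = -(3/7)    [1095 ≡ 3 mod 7]
  = (7/3)    [QR: both ≡ 3 mod 4, sign flips]
  = (1/3)    [7 ≡ 1 mod 3]
  = 1    [(1/3) = 1]

1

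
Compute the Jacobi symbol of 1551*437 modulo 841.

By multiplicativity, (1551·437|841) = (1551|841)·(437|841).
First factor (1551|841):
Reduce the numerator: 1551 ≡ 710 (mod 841), so (1551|841) = (710|841).
Factor out 2: 710 = 2·355. Since 841 ≡ 1 (mod 8), (2|841) = +1. Now have (355|841).
841 ≡ 1 (mod 4), so quadratic reciprocity gives (355|841) = (841|355). Reduce: 841 ≡ 131 (mod 355). Now have (131|355).
Both 131 ≡ 3 and 355 ≡ 3 (mod 4), so reciprocity gives (131|355) = -(355|131). Reduce: 355 ≡ 93 (mod 131). Now have -(93|131).
93 ≡ 1 (mod 4), so quadratic reciprocity gives (93|131) = (131|93). Reduce: 131 ≡ 38 (mod 93). Now have -(38|93).
Factor out 2: 38 = 2·19. Since 93 ≡ 5 (mod 8), (2|93) = -1. Now have (19|93).
93 ≡ 1 (mod 4), so quadratic reciprocity gives (19|93) = (93|19). Reduce: 93 ≡ 17 (mod 19). Now have (17|19).
17 ≡ 1 (mod 4), so quadratic reciprocity gives (17|19) = (19|17). Reduce: 19 ≡ 2 (mod 17). Now have (2|17).
Factor out 2: 2 = 2. Since 17 ≡ 1 (mod 8), (2|17) = +1. Now have (1|17).
(1|17) = 1. Collecting the sign factors: 1.
Second factor (437|841):
437 ≡ 1 (mod 4), so quadratic reciprocity gives (437|841) = (841|437). Reduce: 841 ≡ 404 (mod 437). Now have (404|437).
Factor out 2: 404 = 2^2·101. Since 437 ≡ 5 (mod 8), (2|437) = -1, and (2|437)^2 = +1. Now have (101|437).
101 ≡ 1 (mod 4), so quadratic reciprocity gives (101|437) = (437|101). Reduce: 437 ≡ 33 (mod 101). Now have (33|101).
33 ≡ 1 (mod 4), so quadratic reciprocity gives (33|101) = (101|33). Reduce: 101 ≡ 2 (mod 33). Now have (2|33).
Factor out 2: 2 = 2. Since 33 ≡ 1 (mod 8), (2|33) = +1. Now have (1|33).
(1|33) = 1. Collecting the sign factors: 1.
Product: (1)·(1) = 1.

1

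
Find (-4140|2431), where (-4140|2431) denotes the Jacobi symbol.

(-4140|2431)
  = (722|2431)    [-4140 ≡ 722 mod 2431]
  = (361|2431)    [2431 ≡ 7 mod 8 ⇒ (2|2431) = +1]
  = (2431|361)    [QR: 361 ≡ 1 mod 4, sign kept]
  = (265|361)    [2431 ≡ 265 mod 361]
  = (361|265)    [QR: 265 ≡ 1 mod 4, sign kept]
  = (96|265)    [361 ≡ 96 mod 265]
  = (3|265)    [265 ≡ 1 mod 8 ⇒ (2|265)^5 = +1]
  = (265|3)    [QR: 265 ≡ 1 mod 4, sign kept]
  = (1|3)    [265 ≡ 1 mod 3]
  = 1    [(1|3) = 1]

1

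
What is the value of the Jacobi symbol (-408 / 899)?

(-408 / 899)
  = (491 / 899)    [-408 ≡ 491 mod 899]
  = -(899 / 491)    [QR: both ≡ 3 mod 4, sign flips]
  = -(408 / 491)    [899 ≡ 408 mod 491]
  = (51 / 491)    [491 ≡ 3 mod 8 ⇒ (2 / 491)^3 = -1]
  = -(491 / 51)    [QR: both ≡ 3 mod 4, sign flips]
  = -(32 / 51)    [491 ≡ 32 mod 51]
  = (1 / 51)    [51 ≡ 3 mod 8 ⇒ (2 / 51)^5 = -1]
  = 1    [(1 / 51) = 1]

1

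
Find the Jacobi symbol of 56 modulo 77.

(56/77)
  = -(7/77)    [77 ≡ 5 mod 8 ⇒ (2/77)^3 = -1]
  = -(77/7)    [QR: 77 ≡ 1 mod 4, sign kept]
  = -(0/7)    [77 ≡ 0 mod 7]
  = 0    [numerator 0, gcd > 1]

0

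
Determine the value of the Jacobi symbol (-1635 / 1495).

0

(-1635 / 1495)
  = (1355 / 1495)    [-1635 ≡ 1355 mod 1495]
  = -(1495 / 1355)    [QR: both ≡ 3 mod 4, sign flips]
  = -(140 / 1355)    [1495 ≡ 140 mod 1355]
  = -(35 / 1355)    [1355 ≡ 3 mod 8 ⇒ (2 / 1355)^2 = +1]
  = (1355 / 35)    [QR: both ≡ 3 mod 4, sign flips]
  = (25 / 35)    [1355 ≡ 25 mod 35]
  = (35 / 25)    [QR: 25 ≡ 1 mod 4, sign kept]
  = (10 / 25)    [35 ≡ 10 mod 25]
  = (5 / 25)    [25 ≡ 1 mod 8 ⇒ (2 / 25) = +1]
  = (25 / 5)    [QR: 5 ≡ 1 mod 4, sign kept]
  = (0 / 5)    [25 ≡ 0 mod 5]
  = 0    [numerator 0, gcd > 1]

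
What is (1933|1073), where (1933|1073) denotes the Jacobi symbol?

(1933|1073)
  = (860|1073)    [1933 ≡ 860 mod 1073]
  = (215|1073)    [1073 ≡ 1 mod 8 ⇒ (2|1073)^2 = +1]
  = (1073|215)    [QR: 1073 ≡ 1 mod 4, sign kept]
  = (213|215)    [1073 ≡ 213 mod 215]
  = (215|213)    [QR: 213 ≡ 1 mod 4, sign kept]
  = (2|213)    [215 ≡ 2 mod 213]
  = -(1|213)    [213 ≡ 5 mod 8 ⇒ (2|213) = -1]
  = -1    [(1|213) = 1]

-1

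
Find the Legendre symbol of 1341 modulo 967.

1

Reduce the numerator: 1341 ≡ 374 (mod 967), so (1341|967) = (374|967).
Factor out 2: 374 = 2·187. Since 967 ≡ 7 (mod 8), (2|967) = +1. Now have (187|967).
Both 187 ≡ 3 and 967 ≡ 3 (mod 4), so reciprocity gives (187|967) = -(967|187). Reduce: 967 ≡ 32 (mod 187). Now have -(32|187).
Factor out 2: 32 = 2^5. Since 187 ≡ 3 (mod 8), (2|187) = -1, and (2|187)^5 = -1. Now have (1|187).
(1|187) = 1. Collecting the sign factors: 1.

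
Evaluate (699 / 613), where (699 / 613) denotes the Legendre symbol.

-1

Reduce the numerator: 699 ≡ 86 (mod 613), so (699 / 613) = (86 / 613).
Factor out 2: 86 = 2·43. Since 613 ≡ 5 (mod 8), (2 / 613) = -1. Now have -(43 / 613).
613 ≡ 1 (mod 4), so quadratic reciprocity gives (43 / 613) = (613 / 43). Reduce: 613 ≡ 11 (mod 43). Now have -(11 / 43).
Both 11 ≡ 3 and 43 ≡ 3 (mod 4), so reciprocity gives (11 / 43) = -(43 / 11). Reduce: 43 ≡ 10 (mod 11). Now have (10 / 11).
Factor out 2: 10 = 2·5. Since 11 ≡ 3 (mod 8), (2 / 11) = -1. Now have -(5 / 11).
5 ≡ 1 (mod 4), so quadratic reciprocity gives (5 / 11) = (11 / 5). Reduce: 11 ≡ 1 (mod 5). Now have -(1 / 5).
(1 / 5) = 1. Collecting the sign factors: -1.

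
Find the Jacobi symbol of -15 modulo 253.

-1

Reduce the numerator: -15 ≡ 238 (mod 253), so (-15 / 253) = (238 / 253).
Factor out 2: 238 = 2·119. Since 253 ≡ 5 (mod 8), (2 / 253) = -1. Now have -(119 / 253).
253 ≡ 1 (mod 4), so quadratic reciprocity gives (119 / 253) = (253 / 119). Reduce: 253 ≡ 15 (mod 119). Now have -(15 / 119).
Both 15 ≡ 3 and 119 ≡ 3 (mod 4), so reciprocity gives (15 / 119) = -(119 / 15). Reduce: 119 ≡ 14 (mod 15). Now have (14 / 15).
Factor out 2: 14 = 2·7. Since 15 ≡ 7 (mod 8), (2 / 15) = +1. Now have (7 / 15).
Both 7 ≡ 3 and 15 ≡ 3 (mod 4), so reciprocity gives (7 / 15) = -(15 / 7). Reduce: 15 ≡ 1 (mod 7). Now have -(1 / 7).
(1 / 7) = 1. Collecting the sign factors: -1.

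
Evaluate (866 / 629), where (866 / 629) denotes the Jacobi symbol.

(866 / 629)
  = (237 / 629)    [866 ≡ 237 mod 629]
  = (629 / 237)    [QR: 237 ≡ 1 mod 4, sign kept]
  = (155 / 237)    [629 ≡ 155 mod 237]
  = (237 / 155)    [QR: 237 ≡ 1 mod 4, sign kept]
  = (82 / 155)    [237 ≡ 82 mod 155]
  = -(41 / 155)    [155 ≡ 3 mod 8 ⇒ (2 / 155) = -1]
  = -(155 / 41)    [QR: 41 ≡ 1 mod 4, sign kept]
  = -(32 / 41)    [155 ≡ 32 mod 41]
  = -(1 / 41)    [41 ≡ 1 mod 8 ⇒ (2 / 41)^5 = +1]
  = -1    [(1 / 41) = 1]

-1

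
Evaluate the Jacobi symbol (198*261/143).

0

By multiplicativity, (198·261/143) = (198/143)·(261/143).
First factor (198/143):
Reduce the numerator: 198 ≡ 55 (mod 143), so (198/143) = (55/143).
Both 55 ≡ 3 and 143 ≡ 3 (mod 4), so reciprocity gives (55/143) = -(143/55). Reduce: 143 ≡ 33 (mod 55). Now have -(33/55).
33 ≡ 1 (mod 4), so quadratic reciprocity gives (33/55) = (55/33). Reduce: 55 ≡ 22 (mod 33). Now have -(22/33).
Factor out 2: 22 = 2·11. Since 33 ≡ 1 (mod 8), (2/33) = +1. Now have -(11/33).
33 ≡ 1 (mod 4), so quadratic reciprocity gives (11/33) = (33/11). Reduce: 33 ≡ 0 (mod 11). Now have -(0/11).
The numerator is now 0 with denominator 11 > 1: the symbol is 0.
Second factor (261/143):
Reduce the numerator: 261 ≡ 118 (mod 143), so (261/143) = (118/143).
Factor out 2: 118 = 2·59. Since 143 ≡ 7 (mod 8), (2/143) = +1. Now have (59/143).
Both 59 ≡ 3 and 143 ≡ 3 (mod 4), so reciprocity gives (59/143) = -(143/59). Reduce: 143 ≡ 25 (mod 59). Now have -(25/59).
25 ≡ 1 (mod 4), so quadratic reciprocity gives (25/59) = (59/25). Reduce: 59 ≡ 9 (mod 25). Now have -(9/25).
9 ≡ 1 (mod 4), so quadratic reciprocity gives (9/25) = (25/9). Reduce: 25 ≡ 7 (mod 9). Now have -(7/9).
9 ≡ 1 (mod 4), so quadratic reciprocity gives (7/9) = (9/7). Reduce: 9 ≡ 2 (mod 7). Now have -(2/7).
Factor out 2: 2 = 2. Since 7 ≡ 7 (mod 8), (2/7) = +1. Now have -(1/7).
(1/7) = 1. Collecting the sign factors: -1.
Product: (0)·(-1) = 0.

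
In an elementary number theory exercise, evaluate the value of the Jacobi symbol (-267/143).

1

(-267/143)
  = -(267/143)    [143 ≡ 3 mod 4 ⇒ (-1/143) = -1]
  = -(124/143)    [267 ≡ 124 mod 143]
  = -(31/143)    [143 ≡ 7 mod 8 ⇒ (2/143)^2 = +1]
  = (143/31)    [QR: both ≡ 3 mod 4, sign flips]
  = (19/31)    [143 ≡ 19 mod 31]
  = -(31/19)    [QR: both ≡ 3 mod 4, sign flips]
  = -(12/19)    [31 ≡ 12 mod 19]
  = -(3/19)    [19 ≡ 3 mod 8 ⇒ (2/19)^2 = +1]
  = (19/3)    [QR: both ≡ 3 mod 4, sign flips]
  = (1/3)    [19 ≡ 1 mod 3]
  = 1    [(1/3) = 1]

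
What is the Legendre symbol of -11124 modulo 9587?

1

Pull out -1: (-11124 / 9587) = (-1 / 9587)·(11124 / 9587). Since 9587 ≡ 3 (mod 4), (-1 / 9587) = -1. Now have -(11124 / 9587).
Reduce the numerator: 11124 ≡ 1537 (mod 9587), so (11124 / 9587) = (1537 / 9587).
1537 ≡ 1 (mod 4), so quadratic reciprocity gives (1537 / 9587) = (9587 / 1537). Reduce: 9587 ≡ 365 (mod 1537). Now have -(365 / 1537).
365 ≡ 1 (mod 4), so quadratic reciprocity gives (365 / 1537) = (1537 / 365). Reduce: 1537 ≡ 77 (mod 365). Now have -(77 / 365).
77 ≡ 1 (mod 4), so quadratic reciprocity gives (77 / 365) = (365 / 77). Reduce: 365 ≡ 57 (mod 77). Now have -(57 / 77).
57 ≡ 1 (mod 4), so quadratic reciprocity gives (57 / 77) = (77 / 57). Reduce: 77 ≡ 20 (mod 57). Now have -(20 / 57).
Factor out 2: 20 = 2^2·5. Since 57 ≡ 1 (mod 8), (2 / 57) = +1, and (2 / 57)^2 = +1. Now have -(5 / 57).
5 ≡ 1 (mod 4), so quadratic reciprocity gives (5 / 57) = (57 / 5). Reduce: 57 ≡ 2 (mod 5). Now have -(2 / 5).
Factor out 2: 2 = 2. Since 5 ≡ 5 (mod 8), (2 / 5) = -1. Now have (1 / 5).
(1 / 5) = 1. Collecting the sign factors: 1.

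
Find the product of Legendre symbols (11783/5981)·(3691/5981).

-1

By multiplicativity, (11783·3691/5981) = (11783/5981)·(3691/5981).
First factor (11783/5981):
(11783/5981)
  = (5802/5981)    [11783 ≡ 5802 mod 5981]
  = -(2901/5981)    [5981 ≡ 5 mod 8 ⇒ (2/5981) = -1]
  = -(5981/2901)    [QR: 2901 ≡ 1 mod 4, sign kept]
  = -(179/2901)    [5981 ≡ 179 mod 2901]
  = -(2901/179)    [QR: 2901 ≡ 1 mod 4, sign kept]
  = -(37/179)    [2901 ≡ 37 mod 179]
  = -(179/37)    [QR: 37 ≡ 1 mod 4, sign kept]
  = -(31/37)    [179 ≡ 31 mod 37]
  = -(37/31)    [QR: 37 ≡ 1 mod 4, sign kept]
  = -(6/31)    [37 ≡ 6 mod 31]
  = -(3/31)    [31 ≡ 7 mod 8 ⇒ (2/31) = +1]
  = (31/3)    [QR: both ≡ 3 mod 4, sign flips]
  = (1/3)    [31 ≡ 1 mod 3]
  = 1    [(1/3) = 1]
Second factor (3691/5981):
(3691/5981)
  = (5981/3691)    [QR: 5981 ≡ 1 mod 4, sign kept]
  = (2290/3691)    [5981 ≡ 2290 mod 3691]
  = -(1145/3691)    [3691 ≡ 3 mod 8 ⇒ (2/3691) = -1]
  = -(3691/1145)    [QR: 1145 ≡ 1 mod 4, sign kept]
  = -(256/1145)    [3691 ≡ 256 mod 1145]
  = -(1/1145)    [1145 ≡ 1 mod 8 ⇒ (2/1145)^8 = +1]
  = -1    [(1/1145) = 1]
Product: (1)·(-1) = -1.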